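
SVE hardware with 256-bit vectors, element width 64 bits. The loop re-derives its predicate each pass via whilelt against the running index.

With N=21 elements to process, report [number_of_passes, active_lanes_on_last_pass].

256-bit reg / 64-bit elem → 4 lanes
21 elements at 4/iter → 6 passes, remainder 1 on the last

[iterations, last_vl] = [6, 1]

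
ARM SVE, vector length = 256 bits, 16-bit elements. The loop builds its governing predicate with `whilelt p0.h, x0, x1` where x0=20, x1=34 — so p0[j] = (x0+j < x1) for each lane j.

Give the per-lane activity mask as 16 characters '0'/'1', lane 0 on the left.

lane count: 256 div 16 = 16
whilelt: lane j active iff 20+j < 34 → j < 14 → 14 active
bits (lane 0 leftmost): 1111111111111100

predicate = 1111111111111100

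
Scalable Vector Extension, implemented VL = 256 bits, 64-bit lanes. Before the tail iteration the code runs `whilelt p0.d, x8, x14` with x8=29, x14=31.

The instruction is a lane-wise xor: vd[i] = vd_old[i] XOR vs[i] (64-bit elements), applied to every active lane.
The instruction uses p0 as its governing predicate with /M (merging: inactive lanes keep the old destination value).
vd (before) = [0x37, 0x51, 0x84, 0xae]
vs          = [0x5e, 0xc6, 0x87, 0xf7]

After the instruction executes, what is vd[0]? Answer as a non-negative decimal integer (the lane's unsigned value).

lane count: 256 div 64 = 4
active while 29+j < 31, i.e. j ∈ [0,2) capped at 4 ⇒ 2
[0] xor(0x37,0x5e) = 0x69
[1] xor(0x51,0xc6) = 0x97
[2] tail/keep = 0x84
[3] tail/keep = 0xae

vd[0] = 105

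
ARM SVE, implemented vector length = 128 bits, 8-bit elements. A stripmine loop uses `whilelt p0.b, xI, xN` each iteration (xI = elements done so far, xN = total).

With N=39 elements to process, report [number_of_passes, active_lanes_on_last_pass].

128-bit reg / 8-bit elem → 16 lanes
iterations = ceil(39/16) = 3; final-pass vl = 7

[iterations, last_vl] = [3, 7]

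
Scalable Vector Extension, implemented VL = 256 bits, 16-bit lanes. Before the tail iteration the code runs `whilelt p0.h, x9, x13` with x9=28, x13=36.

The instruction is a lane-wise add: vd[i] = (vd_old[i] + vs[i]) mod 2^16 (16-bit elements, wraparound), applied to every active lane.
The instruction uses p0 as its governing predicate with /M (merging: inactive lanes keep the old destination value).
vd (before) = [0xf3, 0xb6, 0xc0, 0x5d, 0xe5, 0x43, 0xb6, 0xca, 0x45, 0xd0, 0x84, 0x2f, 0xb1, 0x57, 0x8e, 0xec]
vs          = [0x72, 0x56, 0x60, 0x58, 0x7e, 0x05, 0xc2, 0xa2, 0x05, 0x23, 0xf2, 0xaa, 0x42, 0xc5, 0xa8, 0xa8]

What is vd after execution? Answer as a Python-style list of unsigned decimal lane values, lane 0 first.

vd = [357, 268, 288, 181, 355, 72, 376, 364, 69, 208, 132, 47, 177, 87, 142, 236]

register lanes = 256/16 = 16
p0[j] = (28+j < 36); true for j=0..7 → 8 lanes set
[0] add(0xf3,0x72) = 0x165
[1] add(0xb6,0x56) = 0x10c
[2] add(0xc0,0x60) = 0x120
[3] add(0x5d,0x58) = 0xb5
[4] add(0xe5,0x7e) = 0x163
[5] add(0x43,0x05) = 0x48
[6] add(0xb6,0xc2) = 0x178
[7] add(0xca,0xa2) = 0x16c
[8] tail/keep = 0x45
[9] tail/keep = 0xd0
[10] tail/keep = 0x84
[11] tail/keep = 0x2f
[12] tail/keep = 0xb1
[13] tail/keep = 0x57
[14] tail/keep = 0x8e
[15] tail/keep = 0xec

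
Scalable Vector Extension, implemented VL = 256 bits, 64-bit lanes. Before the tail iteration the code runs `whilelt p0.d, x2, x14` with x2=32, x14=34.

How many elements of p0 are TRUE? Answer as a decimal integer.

256-bit reg / 64-bit elem → 4 lanes
active while 32+j < 34, i.e. j ∈ [0,2) capped at 4 ⇒ 2

vl = 2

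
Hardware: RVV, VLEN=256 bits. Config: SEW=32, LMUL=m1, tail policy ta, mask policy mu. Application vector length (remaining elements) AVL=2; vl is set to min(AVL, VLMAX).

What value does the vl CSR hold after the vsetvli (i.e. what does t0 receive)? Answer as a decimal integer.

lanes per group: 256·1/32 = 8
vl = min(AVL, VLMAX) = min(2, 8) = 2

vl = 2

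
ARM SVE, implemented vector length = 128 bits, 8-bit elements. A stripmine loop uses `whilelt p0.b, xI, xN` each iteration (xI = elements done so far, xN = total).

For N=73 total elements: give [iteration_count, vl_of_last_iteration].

[iterations, last_vl] = [5, 9]

128-bit reg / 8-bit elem → 16 lanes
73 elements at 16/iter → 5 passes, remainder 9 on the last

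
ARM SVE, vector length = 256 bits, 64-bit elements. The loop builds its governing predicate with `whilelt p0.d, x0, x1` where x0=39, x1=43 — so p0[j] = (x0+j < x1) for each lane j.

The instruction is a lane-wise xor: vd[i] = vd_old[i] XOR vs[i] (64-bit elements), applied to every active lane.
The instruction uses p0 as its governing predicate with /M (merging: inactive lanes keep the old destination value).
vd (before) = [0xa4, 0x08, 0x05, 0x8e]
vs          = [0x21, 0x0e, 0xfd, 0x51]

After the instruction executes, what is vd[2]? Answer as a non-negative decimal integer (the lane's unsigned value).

vd[2] = 248

256-bit reg / 64-bit elem → 4 lanes
whilelt: lane j active iff 39+j < 43 → j < 4 → 4 active
lane  0: xor(0xa4,0x21) ⇒ 0x85
lane  1: xor(0x08,0x0e) ⇒ 0x06
lane  2: xor(0x05,0xfd) ⇒ 0xf8
lane  3: xor(0x8e,0x51) ⇒ 0xdf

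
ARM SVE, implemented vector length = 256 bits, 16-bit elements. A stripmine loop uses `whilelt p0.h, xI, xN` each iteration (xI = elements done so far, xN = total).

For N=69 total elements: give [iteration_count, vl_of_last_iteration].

register lanes = 256/16 = 16
iterations = ceil(69/16) = 5; final-pass vl = 5

[iterations, last_vl] = [5, 5]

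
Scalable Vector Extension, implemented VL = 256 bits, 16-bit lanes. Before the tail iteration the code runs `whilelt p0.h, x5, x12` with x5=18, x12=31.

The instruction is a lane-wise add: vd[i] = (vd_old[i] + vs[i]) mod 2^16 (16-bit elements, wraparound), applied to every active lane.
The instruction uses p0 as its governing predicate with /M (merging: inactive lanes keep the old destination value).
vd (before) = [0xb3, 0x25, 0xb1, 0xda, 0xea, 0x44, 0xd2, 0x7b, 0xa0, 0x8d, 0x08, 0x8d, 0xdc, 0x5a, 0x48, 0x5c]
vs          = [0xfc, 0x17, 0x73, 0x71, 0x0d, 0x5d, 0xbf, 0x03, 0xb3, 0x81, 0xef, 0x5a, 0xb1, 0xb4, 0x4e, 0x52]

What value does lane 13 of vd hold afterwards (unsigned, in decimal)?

vd[13] = 90

lane count: 256 div 16 = 16
p0[j] = (18+j < 31); true for j=0..12 → 13 lanes set
  i=0: add(0xb3,0xfc) → 431
  i=1: add(0x25,0x17) → 60
  i=2: add(0xb1,0x73) → 292
  i=3: add(0xda,0x71) → 331
  i=4: add(0xea,0x0d) → 247
  i=5: add(0x44,0x5d) → 161
  i=6: add(0xd2,0xbf) → 401
  i=7: add(0x7b,0x03) → 126
  i=8: add(0xa0,0xb3) → 339
  i=9: add(0x8d,0x81) → 270
  i=10: add(0x08,0xef) → 247
  i=11: add(0x8d,0x5a) → 231
  i=12: add(0xdc,0xb1) → 397
  i=13: tail/keep → 90
  i=14: tail/keep → 72
  i=15: tail/keep → 92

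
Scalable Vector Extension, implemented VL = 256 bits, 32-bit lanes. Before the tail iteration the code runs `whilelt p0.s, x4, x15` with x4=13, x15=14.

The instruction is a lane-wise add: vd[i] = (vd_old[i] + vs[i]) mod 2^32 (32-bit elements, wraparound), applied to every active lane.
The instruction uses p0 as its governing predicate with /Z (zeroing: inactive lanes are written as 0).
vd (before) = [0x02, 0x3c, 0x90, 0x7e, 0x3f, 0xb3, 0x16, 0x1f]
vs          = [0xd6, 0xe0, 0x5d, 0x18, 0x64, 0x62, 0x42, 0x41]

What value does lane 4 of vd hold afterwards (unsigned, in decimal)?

256-bit reg / 32-bit elem → 8 lanes
whilelt: lane j active iff 13+j < 14 → j < 1 → 1 active
lane  0: add(0x02,0xd6) ⇒ 0xd8
lane  1: tail/zero ⇒ 0x00
lane  2: tail/zero ⇒ 0x00
lane  3: tail/zero ⇒ 0x00
lane  4: tail/zero ⇒ 0x00
lane  5: tail/zero ⇒ 0x00
lane  6: tail/zero ⇒ 0x00
lane  7: tail/zero ⇒ 0x00

vd[4] = 0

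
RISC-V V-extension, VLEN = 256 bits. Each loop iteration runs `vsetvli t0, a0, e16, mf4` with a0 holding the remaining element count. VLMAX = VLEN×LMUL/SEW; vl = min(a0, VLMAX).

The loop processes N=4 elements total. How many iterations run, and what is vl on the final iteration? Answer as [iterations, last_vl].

[iterations, last_vl] = [1, 4]

VLMAX = VLEN×LMUL/SEW = 256×1/4/16 = 4
iterations = ceil(4/4) = 1; final-pass vl = 4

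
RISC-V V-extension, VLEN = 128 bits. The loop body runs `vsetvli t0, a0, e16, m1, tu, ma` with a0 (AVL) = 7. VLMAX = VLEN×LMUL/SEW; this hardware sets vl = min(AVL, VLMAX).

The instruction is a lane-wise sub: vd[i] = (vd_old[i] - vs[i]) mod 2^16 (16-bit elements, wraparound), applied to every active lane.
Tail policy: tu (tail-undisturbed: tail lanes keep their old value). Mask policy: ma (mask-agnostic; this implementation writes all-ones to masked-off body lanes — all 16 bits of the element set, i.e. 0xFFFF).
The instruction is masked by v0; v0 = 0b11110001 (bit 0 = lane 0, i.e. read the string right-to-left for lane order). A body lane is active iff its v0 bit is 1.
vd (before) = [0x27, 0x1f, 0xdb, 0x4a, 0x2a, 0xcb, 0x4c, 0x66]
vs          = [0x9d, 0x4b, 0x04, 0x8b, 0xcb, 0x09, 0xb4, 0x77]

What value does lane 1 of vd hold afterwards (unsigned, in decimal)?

VLMAX = VLEN×LMUL/SEW = 128×1/16 = 8
vl = min(AVL, VLMAX) = min(7, 8) = 7
[0] sub(0x27,0x9d) = 0xff8a
[1] mask-off/ones = 0xffff
[2] mask-off/ones = 0xffff
[3] mask-off/ones = 0xffff
[4] sub(0x2a,0xcb) = 0xff5f
[5] sub(0xcb,0x09) = 0xc2
[6] sub(0x4c,0xb4) = 0xff98
[7] tail/keep = 0x66

vd[1] = 65535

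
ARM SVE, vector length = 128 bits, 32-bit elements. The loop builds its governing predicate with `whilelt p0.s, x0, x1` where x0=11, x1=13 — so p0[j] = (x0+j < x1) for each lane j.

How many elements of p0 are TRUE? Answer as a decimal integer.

vl = 2

register lanes = 128/32 = 4
p0[j] = (11+j < 13); true for j=0..1 → 2 lanes set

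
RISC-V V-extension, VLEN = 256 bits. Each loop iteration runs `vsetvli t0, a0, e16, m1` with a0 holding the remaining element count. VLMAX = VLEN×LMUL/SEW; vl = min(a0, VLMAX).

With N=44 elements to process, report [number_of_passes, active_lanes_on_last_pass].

VLMAX = VLEN×LMUL/SEW = 256×1/16 = 16
44 elements at 16/iter → 3 passes, remainder 12 on the last

[iterations, last_vl] = [3, 12]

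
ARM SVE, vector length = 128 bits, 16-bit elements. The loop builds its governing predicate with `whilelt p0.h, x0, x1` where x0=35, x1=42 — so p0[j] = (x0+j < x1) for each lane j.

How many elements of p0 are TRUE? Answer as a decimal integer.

128-bit reg / 16-bit elem → 8 lanes
active while 35+j < 42, i.e. j ∈ [0,7) capped at 8 ⇒ 7

vl = 7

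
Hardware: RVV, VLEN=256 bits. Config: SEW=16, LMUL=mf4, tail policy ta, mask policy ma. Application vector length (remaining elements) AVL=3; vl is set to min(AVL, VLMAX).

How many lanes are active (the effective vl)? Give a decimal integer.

VLMAX = (256 × 1/4) / 16 = 4 lanes
vl = min(AVL, VLMAX) = min(3, 4) = 3

vl = 3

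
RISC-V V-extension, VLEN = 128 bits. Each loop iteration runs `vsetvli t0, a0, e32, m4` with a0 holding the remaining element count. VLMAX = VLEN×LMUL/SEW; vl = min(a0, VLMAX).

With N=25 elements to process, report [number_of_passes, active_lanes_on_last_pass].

[iterations, last_vl] = [2, 9]

lanes per group: 128·4/32 = 16
N=25: ⌈25/16⌉ = 2 iters; last vl = 25 − 1×16 = 9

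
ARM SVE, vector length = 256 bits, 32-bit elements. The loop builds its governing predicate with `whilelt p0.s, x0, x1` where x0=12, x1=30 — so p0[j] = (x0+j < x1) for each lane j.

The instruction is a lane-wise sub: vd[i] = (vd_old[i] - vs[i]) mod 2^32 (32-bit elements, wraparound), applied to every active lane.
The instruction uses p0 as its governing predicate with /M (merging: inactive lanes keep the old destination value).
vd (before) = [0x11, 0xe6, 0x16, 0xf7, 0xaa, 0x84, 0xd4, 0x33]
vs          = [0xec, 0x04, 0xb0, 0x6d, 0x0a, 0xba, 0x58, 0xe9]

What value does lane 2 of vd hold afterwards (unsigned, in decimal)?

vd[2] = 4294967142

register lanes = 256/32 = 8
active while 12+j < 30, i.e. j ∈ [0,18) capped at 8 ⇒ 8
lane  0: sub(0x11,0xec) ⇒ 0xffffff25
lane  1: sub(0xe6,0x04) ⇒ 0xe2
lane  2: sub(0x16,0xb0) ⇒ 0xffffff66
lane  3: sub(0xf7,0x6d) ⇒ 0x8a
lane  4: sub(0xaa,0x0a) ⇒ 0xa0
lane  5: sub(0x84,0xba) ⇒ 0xffffffca
lane  6: sub(0xd4,0x58) ⇒ 0x7c
lane  7: sub(0x33,0xe9) ⇒ 0xffffff4a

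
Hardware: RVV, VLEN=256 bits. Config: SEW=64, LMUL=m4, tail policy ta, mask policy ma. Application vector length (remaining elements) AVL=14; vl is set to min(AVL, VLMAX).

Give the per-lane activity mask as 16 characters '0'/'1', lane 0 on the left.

lanes per group: 256·4/64 = 16
AVL=14 ≤ VLMAX=16, so vl = 14
bits (lane 0 leftmost): 1111111111111100

predicate = 1111111111111100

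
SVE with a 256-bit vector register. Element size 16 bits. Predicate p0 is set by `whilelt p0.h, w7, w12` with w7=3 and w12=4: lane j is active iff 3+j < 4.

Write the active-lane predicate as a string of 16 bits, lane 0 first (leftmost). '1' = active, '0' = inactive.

register lanes = 256/16 = 16
p0[j] = (3+j < 4); true for j=0..0 → 1 lanes set
bits (lane 0 leftmost): 1000000000000000

predicate = 1000000000000000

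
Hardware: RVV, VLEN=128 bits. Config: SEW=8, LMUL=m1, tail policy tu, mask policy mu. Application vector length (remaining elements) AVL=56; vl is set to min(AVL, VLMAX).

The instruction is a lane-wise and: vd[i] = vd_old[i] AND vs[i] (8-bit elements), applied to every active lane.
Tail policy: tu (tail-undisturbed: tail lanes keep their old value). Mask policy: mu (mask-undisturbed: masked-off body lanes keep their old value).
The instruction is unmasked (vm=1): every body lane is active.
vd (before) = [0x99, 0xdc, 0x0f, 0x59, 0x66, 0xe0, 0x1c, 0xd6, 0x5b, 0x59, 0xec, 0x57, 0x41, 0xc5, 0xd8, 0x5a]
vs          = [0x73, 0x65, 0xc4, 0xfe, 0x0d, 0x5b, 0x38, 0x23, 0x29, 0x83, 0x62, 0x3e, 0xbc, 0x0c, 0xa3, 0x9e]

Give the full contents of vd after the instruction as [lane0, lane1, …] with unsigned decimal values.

lanes per group: 128·1/8 = 16
vl ← min(56, 16) = 16
[0] and(0x99,0x73) = 0x11
[1] and(0xdc,0x65) = 0x44
[2] and(0x0f,0xc4) = 0x04
[3] and(0x59,0xfe) = 0x58
[4] and(0x66,0x0d) = 0x04
[5] and(0xe0,0x5b) = 0x40
[6] and(0x1c,0x38) = 0x18
[7] and(0xd6,0x23) = 0x02
[8] and(0x5b,0x29) = 0x09
[9] and(0x59,0x83) = 0x01
[10] and(0xec,0x62) = 0x60
[11] and(0x57,0x3e) = 0x16
[12] and(0x41,0xbc) = 0x00
[13] and(0xc5,0x0c) = 0x04
[14] and(0xd8,0xa3) = 0x80
[15] and(0x5a,0x9e) = 0x1a

vd = [17, 68, 4, 88, 4, 64, 24, 2, 9, 1, 96, 22, 0, 4, 128, 26]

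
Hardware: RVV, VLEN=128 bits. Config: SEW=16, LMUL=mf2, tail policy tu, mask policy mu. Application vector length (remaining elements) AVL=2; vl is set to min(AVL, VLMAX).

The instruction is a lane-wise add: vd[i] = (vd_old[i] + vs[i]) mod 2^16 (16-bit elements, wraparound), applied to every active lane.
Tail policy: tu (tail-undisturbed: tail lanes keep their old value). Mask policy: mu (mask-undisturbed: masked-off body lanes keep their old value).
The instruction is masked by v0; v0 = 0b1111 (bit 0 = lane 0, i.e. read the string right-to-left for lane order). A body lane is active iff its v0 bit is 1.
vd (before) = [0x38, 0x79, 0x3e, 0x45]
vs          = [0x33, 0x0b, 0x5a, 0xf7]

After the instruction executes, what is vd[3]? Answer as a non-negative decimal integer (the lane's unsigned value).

vd[3] = 69

VLMAX = (128 × 1/2) / 16 = 4 lanes
vl ← min(2, 4) = 2
lane  0: add(0x38,0x33) ⇒ 0x6b
lane  1: add(0x79,0x0b) ⇒ 0x84
lane  2: tail/keep ⇒ 0x3e
lane  3: tail/keep ⇒ 0x45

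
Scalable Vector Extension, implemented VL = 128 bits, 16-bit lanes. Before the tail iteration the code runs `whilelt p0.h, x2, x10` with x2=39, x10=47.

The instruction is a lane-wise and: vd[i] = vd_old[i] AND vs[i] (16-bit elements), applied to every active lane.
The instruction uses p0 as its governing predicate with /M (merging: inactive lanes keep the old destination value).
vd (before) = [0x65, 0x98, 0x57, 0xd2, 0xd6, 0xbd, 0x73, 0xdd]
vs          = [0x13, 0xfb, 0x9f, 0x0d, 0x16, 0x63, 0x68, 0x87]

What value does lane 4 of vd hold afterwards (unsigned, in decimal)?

128-bit reg / 16-bit elem → 8 lanes
whilelt: lane j active iff 39+j < 47 → j < 8 → 8 active
[0] and(0x65,0x13) = 0x01
[1] and(0x98,0xfb) = 0x98
[2] and(0x57,0x9f) = 0x17
[3] and(0xd2,0x0d) = 0x00
[4] and(0xd6,0x16) = 0x16
[5] and(0xbd,0x63) = 0x21
[6] and(0x73,0x68) = 0x60
[7] and(0xdd,0x87) = 0x85

vd[4] = 22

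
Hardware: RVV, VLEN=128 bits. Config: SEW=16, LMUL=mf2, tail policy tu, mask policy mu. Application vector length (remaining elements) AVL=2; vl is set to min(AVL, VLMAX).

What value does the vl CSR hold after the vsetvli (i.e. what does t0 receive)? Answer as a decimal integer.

VLMAX = (128 × 1/2) / 16 = 4 lanes
vl = min(AVL, VLMAX) = min(2, 4) = 2

vl = 2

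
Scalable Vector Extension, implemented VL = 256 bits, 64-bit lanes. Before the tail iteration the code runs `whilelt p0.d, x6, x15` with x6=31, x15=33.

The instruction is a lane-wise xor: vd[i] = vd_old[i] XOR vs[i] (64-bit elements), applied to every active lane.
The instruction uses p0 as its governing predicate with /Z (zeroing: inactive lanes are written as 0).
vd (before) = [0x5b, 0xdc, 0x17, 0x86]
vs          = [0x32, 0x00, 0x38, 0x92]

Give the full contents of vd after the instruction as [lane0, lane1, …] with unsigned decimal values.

vd = [105, 220, 0, 0]

register lanes = 256/64 = 4
p0[j] = (31+j < 33); true for j=0..1 → 2 lanes set
vd[0] xor(0x5b,0x32) -> 0x69
vd[1] xor(0xdc,0x00) -> 0xdc
vd[2] tail/zero -> 0x00
vd[3] tail/zero -> 0x00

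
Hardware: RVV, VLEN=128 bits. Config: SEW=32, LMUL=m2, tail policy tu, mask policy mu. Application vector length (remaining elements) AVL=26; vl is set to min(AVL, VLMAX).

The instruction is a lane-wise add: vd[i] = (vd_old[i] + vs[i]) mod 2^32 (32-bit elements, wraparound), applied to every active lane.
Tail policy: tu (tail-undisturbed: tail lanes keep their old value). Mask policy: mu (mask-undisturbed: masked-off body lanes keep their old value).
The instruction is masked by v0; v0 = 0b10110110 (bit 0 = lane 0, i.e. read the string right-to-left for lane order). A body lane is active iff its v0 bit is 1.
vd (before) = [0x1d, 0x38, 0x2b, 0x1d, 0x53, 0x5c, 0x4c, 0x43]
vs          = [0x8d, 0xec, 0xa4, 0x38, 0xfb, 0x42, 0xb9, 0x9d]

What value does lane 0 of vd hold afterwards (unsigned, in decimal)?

lanes per group: 128·2/32 = 8
vl ← min(26, 8) = 8
vd[0] mask-off/keep -> 0x1d
vd[1] add(0x38,0xec) -> 0x124
vd[2] add(0x2b,0xa4) -> 0xcf
vd[3] mask-off/keep -> 0x1d
vd[4] add(0x53,0xfb) -> 0x14e
vd[5] add(0x5c,0x42) -> 0x9e
vd[6] mask-off/keep -> 0x4c
vd[7] add(0x43,0x9d) -> 0xe0

vd[0] = 29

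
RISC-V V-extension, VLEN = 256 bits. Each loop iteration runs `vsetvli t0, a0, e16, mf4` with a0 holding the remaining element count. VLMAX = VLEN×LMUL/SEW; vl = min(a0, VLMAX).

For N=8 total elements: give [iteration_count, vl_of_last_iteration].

[iterations, last_vl] = [2, 4]

lanes per group: 256·1/4/16 = 4
8 elements at 4/iter → 2 passes, remainder 4 on the last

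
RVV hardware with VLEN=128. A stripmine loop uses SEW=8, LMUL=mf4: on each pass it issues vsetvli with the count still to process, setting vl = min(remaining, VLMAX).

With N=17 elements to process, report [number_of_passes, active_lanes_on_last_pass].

[iterations, last_vl] = [5, 1]

VLMAX = VLEN×LMUL/SEW = 128×1/4/8 = 4
17 elements at 4/iter → 5 passes, remainder 1 on the last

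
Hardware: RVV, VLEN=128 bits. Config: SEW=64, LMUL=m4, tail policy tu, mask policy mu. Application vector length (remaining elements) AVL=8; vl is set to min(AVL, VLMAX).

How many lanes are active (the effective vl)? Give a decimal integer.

VLMAX = VLEN×LMUL/SEW = 128×4/64 = 8
vl = min(AVL, VLMAX) = min(8, 8) = 8

vl = 8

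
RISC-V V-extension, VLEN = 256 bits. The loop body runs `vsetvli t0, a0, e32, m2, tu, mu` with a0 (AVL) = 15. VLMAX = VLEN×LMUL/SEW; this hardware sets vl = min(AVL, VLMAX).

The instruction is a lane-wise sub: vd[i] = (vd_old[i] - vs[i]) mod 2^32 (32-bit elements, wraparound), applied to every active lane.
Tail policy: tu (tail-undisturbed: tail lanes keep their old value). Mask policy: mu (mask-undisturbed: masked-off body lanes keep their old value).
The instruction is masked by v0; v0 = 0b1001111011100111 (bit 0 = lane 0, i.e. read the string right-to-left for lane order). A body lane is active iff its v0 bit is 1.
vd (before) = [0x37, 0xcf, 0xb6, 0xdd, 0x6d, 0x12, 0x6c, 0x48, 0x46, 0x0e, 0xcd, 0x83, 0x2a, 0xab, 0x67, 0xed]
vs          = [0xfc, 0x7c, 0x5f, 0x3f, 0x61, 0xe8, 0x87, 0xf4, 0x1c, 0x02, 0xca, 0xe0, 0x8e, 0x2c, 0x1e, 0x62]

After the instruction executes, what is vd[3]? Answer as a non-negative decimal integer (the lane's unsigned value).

lanes per group: 256·2/32 = 16
AVL=15 ≤ VLMAX=16, so vl = 15
vd[0] sub(0x37,0xfc) -> 0xffffff3b
vd[1] sub(0xcf,0x7c) -> 0x53
vd[2] sub(0xb6,0x5f) -> 0x57
vd[3] mask-off/keep -> 0xdd
vd[4] mask-off/keep -> 0x6d
vd[5] sub(0x12,0xe8) -> 0xffffff2a
vd[6] sub(0x6c,0x87) -> 0xffffffe5
vd[7] sub(0x48,0xf4) -> 0xffffff54
vd[8] mask-off/keep -> 0x46
vd[9] sub(0x0e,0x02) -> 0x0c
vd[10] sub(0xcd,0xca) -> 0x03
vd[11] sub(0x83,0xe0) -> 0xffffffa3
vd[12] sub(0x2a,0x8e) -> 0xffffff9c
vd[13] mask-off/keep -> 0xab
vd[14] mask-off/keep -> 0x67
vd[15] tail/keep -> 0xed

vd[3] = 221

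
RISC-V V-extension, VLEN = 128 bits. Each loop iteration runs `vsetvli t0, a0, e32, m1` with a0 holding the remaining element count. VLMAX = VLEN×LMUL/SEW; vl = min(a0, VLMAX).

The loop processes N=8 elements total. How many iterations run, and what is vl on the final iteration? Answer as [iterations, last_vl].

[iterations, last_vl] = [2, 4]

VLMAX = VLEN×LMUL/SEW = 128×1/32 = 4
N=8: ⌈8/4⌉ = 2 iters; last vl = 8 − 1×4 = 4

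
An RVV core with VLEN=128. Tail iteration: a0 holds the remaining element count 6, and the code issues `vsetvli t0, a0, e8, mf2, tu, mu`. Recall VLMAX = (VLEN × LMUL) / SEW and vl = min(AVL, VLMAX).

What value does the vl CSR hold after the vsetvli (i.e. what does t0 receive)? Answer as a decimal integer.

VLMAX = (128 × 1/2) / 8 = 8 lanes
AVL=6 ≤ VLMAX=8, so vl = 6

vl = 6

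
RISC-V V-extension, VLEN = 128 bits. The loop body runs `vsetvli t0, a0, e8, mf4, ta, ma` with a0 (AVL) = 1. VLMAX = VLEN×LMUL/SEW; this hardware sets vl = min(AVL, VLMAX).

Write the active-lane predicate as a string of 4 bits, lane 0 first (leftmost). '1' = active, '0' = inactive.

lanes per group: 128·1/4/8 = 4
vl ← min(1, 4) = 1
bits (lane 0 leftmost): 1000

predicate = 1000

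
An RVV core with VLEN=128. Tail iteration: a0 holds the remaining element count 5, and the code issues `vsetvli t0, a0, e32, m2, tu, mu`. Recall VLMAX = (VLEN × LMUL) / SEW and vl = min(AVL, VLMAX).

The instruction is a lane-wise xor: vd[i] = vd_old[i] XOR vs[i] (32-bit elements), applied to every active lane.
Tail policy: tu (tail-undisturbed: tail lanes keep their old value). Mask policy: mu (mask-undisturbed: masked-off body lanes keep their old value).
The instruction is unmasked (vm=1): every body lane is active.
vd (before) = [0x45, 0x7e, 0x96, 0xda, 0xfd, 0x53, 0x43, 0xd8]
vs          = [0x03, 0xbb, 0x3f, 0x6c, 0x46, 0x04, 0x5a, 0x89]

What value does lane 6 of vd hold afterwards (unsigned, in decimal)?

lanes per group: 128·2/32 = 8
vl = min(AVL, VLMAX) = min(5, 8) = 5
lane  0: xor(0x45,0x03) ⇒ 0x46
lane  1: xor(0x7e,0xbb) ⇒ 0xc5
lane  2: xor(0x96,0x3f) ⇒ 0xa9
lane  3: xor(0xda,0x6c) ⇒ 0xb6
lane  4: xor(0xfd,0x46) ⇒ 0xbb
lane  5: tail/keep ⇒ 0x53
lane  6: tail/keep ⇒ 0x43
lane  7: tail/keep ⇒ 0xd8

vd[6] = 67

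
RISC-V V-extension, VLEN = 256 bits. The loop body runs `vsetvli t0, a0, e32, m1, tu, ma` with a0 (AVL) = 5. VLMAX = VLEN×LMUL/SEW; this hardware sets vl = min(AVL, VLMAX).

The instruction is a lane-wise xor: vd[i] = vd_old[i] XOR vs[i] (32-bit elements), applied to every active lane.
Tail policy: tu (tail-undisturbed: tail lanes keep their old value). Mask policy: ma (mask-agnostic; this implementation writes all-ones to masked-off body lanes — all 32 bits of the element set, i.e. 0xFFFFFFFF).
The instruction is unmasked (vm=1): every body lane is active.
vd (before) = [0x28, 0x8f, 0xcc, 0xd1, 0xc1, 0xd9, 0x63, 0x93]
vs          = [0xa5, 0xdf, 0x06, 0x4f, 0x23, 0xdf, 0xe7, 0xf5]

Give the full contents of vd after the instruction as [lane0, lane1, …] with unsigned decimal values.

VLMAX = VLEN×LMUL/SEW = 256×1/32 = 8
vl = min(AVL, VLMAX) = min(5, 8) = 5
lane  0: xor(0x28,0xa5) ⇒ 0x8d
lane  1: xor(0x8f,0xdf) ⇒ 0x50
lane  2: xor(0xcc,0x06) ⇒ 0xca
lane  3: xor(0xd1,0x4f) ⇒ 0x9e
lane  4: xor(0xc1,0x23) ⇒ 0xe2
lane  5: tail/keep ⇒ 0xd9
lane  6: tail/keep ⇒ 0x63
lane  7: tail/keep ⇒ 0x93

vd = [141, 80, 202, 158, 226, 217, 99, 147]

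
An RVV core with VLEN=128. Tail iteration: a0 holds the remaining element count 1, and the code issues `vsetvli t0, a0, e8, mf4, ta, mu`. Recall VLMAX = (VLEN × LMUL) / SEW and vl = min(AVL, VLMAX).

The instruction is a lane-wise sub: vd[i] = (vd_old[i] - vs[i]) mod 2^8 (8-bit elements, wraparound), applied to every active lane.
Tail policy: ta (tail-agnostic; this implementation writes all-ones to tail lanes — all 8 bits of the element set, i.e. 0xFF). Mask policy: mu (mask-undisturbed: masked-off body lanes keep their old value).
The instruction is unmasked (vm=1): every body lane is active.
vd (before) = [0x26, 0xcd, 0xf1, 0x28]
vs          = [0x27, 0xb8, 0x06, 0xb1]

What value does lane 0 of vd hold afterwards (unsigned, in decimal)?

vd[0] = 255

VLMAX = VLEN×LMUL/SEW = 128×1/4/8 = 4
AVL=1 ≤ VLMAX=4, so vl = 1
[0] sub(0x26,0x27) = 0xff
[1] tail/ones = 0xff
[2] tail/ones = 0xff
[3] tail/ones = 0xff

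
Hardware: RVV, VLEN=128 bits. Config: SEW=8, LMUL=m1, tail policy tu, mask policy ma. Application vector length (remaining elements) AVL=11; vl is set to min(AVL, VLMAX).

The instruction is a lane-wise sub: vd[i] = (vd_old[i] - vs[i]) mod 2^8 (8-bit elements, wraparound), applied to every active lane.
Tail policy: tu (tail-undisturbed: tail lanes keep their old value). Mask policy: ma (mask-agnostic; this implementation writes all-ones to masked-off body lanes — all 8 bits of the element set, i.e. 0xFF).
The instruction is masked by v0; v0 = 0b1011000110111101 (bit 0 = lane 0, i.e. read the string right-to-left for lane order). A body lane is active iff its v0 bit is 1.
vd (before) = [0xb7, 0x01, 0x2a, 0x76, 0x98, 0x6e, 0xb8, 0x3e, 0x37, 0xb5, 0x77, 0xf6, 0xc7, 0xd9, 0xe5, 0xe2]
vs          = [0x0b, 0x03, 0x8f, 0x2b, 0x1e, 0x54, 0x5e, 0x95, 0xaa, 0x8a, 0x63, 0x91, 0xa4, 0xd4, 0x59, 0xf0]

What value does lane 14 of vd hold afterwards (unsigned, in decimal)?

vd[14] = 229

VLMAX = (128 × 1) / 8 = 16 lanes
AVL=11 ≤ VLMAX=16, so vl = 11
[0] sub(0xb7,0x0b) = 0xac
[1] mask-off/ones = 0xff
[2] sub(0x2a,0x8f) = 0x9b
[3] sub(0x76,0x2b) = 0x4b
[4] sub(0x98,0x1e) = 0x7a
[5] sub(0x6e,0x54) = 0x1a
[6] mask-off/ones = 0xff
[7] sub(0x3e,0x95) = 0xa9
[8] sub(0x37,0xaa) = 0x8d
[9] mask-off/ones = 0xff
[10] mask-off/ones = 0xff
[11] tail/keep = 0xf6
[12] tail/keep = 0xc7
[13] tail/keep = 0xd9
[14] tail/keep = 0xe5
[15] tail/keep = 0xe2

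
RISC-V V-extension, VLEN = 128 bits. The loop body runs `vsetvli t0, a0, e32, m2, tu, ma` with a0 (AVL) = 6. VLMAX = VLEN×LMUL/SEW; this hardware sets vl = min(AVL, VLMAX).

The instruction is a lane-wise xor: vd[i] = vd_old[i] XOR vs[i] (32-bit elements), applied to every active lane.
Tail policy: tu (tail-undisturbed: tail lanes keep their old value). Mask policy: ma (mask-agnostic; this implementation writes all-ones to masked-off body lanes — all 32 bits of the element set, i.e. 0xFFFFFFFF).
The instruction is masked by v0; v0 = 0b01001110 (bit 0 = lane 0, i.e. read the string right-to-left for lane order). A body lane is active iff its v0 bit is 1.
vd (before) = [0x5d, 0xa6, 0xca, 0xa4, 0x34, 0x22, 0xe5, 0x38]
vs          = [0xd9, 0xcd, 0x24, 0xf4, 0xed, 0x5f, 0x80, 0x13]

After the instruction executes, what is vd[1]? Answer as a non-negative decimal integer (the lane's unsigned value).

lanes per group: 128·2/32 = 8
AVL=6 ≤ VLMAX=8, so vl = 6
[0] mask-off/ones = 0xffffffff
[1] xor(0xa6,0xcd) = 0x6b
[2] xor(0xca,0x24) = 0xee
[3] xor(0xa4,0xf4) = 0x50
[4] mask-off/ones = 0xffffffff
[5] mask-off/ones = 0xffffffff
[6] tail/keep = 0xe5
[7] tail/keep = 0x38

vd[1] = 107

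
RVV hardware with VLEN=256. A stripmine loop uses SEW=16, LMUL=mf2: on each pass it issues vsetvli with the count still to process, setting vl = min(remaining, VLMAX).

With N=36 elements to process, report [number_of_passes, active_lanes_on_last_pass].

[iterations, last_vl] = [5, 4]

VLMAX = (256 × 1/2) / 16 = 8 lanes
N=36: ⌈36/8⌉ = 5 iters; last vl = 36 − 4×8 = 4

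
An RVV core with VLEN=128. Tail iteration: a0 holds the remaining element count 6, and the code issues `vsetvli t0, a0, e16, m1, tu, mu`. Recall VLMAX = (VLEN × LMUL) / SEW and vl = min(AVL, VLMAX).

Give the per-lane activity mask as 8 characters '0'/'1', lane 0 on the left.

predicate = 11111100

lanes per group: 128·1/16 = 8
AVL=6 ≤ VLMAX=8, so vl = 6
bits (lane 0 leftmost): 11111100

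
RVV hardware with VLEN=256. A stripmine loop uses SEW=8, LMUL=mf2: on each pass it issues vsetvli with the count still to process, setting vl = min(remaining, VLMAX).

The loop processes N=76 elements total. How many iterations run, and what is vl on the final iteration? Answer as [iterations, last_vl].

VLMAX = VLEN×LMUL/SEW = 256×1/2/8 = 16
N=76: ⌈76/16⌉ = 5 iters; last vl = 76 − 4×16 = 12

[iterations, last_vl] = [5, 12]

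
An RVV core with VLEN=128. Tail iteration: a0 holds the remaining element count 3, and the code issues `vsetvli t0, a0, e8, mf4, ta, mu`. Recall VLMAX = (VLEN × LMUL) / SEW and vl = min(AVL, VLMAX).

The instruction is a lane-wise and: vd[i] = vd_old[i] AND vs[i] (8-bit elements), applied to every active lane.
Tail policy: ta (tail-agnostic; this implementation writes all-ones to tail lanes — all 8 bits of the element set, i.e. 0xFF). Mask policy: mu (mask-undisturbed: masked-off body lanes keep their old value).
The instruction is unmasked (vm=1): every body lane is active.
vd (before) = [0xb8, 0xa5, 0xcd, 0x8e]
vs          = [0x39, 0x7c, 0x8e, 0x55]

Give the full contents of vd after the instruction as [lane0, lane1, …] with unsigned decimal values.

VLMAX = VLEN×LMUL/SEW = 128×1/4/8 = 4
vl = min(AVL, VLMAX) = min(3, 4) = 3
lane  0: and(0xb8,0x39) ⇒ 0x38
lane  1: and(0xa5,0x7c) ⇒ 0x24
lane  2: and(0xcd,0x8e) ⇒ 0x8c
lane  3: tail/ones ⇒ 0xff

vd = [56, 36, 140, 255]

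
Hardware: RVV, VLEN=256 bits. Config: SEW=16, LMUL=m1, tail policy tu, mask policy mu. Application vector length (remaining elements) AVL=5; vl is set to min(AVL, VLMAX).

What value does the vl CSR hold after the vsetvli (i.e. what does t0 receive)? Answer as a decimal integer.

VLMAX = VLEN×LMUL/SEW = 256×1/16 = 16
vl ← min(5, 16) = 5

vl = 5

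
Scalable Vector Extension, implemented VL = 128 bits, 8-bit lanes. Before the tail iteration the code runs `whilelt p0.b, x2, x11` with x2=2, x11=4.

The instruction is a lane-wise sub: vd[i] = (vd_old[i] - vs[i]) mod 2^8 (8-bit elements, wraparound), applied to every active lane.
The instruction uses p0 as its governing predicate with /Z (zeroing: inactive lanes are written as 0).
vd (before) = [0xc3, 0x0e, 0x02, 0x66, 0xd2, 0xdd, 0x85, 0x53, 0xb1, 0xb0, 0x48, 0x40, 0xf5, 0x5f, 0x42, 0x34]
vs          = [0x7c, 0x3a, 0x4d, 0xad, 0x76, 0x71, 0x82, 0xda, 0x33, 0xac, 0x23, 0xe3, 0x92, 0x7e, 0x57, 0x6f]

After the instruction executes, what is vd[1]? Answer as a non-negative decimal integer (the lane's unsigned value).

vd[1] = 212

register lanes = 128/8 = 16
active while 2+j < 4, i.e. j ∈ [0,2) capped at 16 ⇒ 2
  i=0: sub(0xc3,0x7c) → 71
  i=1: sub(0x0e,0x3a) → 212
  i=2: tail/zero → 0
  i=3: tail/zero → 0
  i=4: tail/zero → 0
  i=5: tail/zero → 0
  i=6: tail/zero → 0
  i=7: tail/zero → 0
  i=8: tail/zero → 0
  i=9: tail/zero → 0
  i=10: tail/zero → 0
  i=11: tail/zero → 0
  i=12: tail/zero → 0
  i=13: tail/zero → 0
  i=14: tail/zero → 0
  i=15: tail/zero → 0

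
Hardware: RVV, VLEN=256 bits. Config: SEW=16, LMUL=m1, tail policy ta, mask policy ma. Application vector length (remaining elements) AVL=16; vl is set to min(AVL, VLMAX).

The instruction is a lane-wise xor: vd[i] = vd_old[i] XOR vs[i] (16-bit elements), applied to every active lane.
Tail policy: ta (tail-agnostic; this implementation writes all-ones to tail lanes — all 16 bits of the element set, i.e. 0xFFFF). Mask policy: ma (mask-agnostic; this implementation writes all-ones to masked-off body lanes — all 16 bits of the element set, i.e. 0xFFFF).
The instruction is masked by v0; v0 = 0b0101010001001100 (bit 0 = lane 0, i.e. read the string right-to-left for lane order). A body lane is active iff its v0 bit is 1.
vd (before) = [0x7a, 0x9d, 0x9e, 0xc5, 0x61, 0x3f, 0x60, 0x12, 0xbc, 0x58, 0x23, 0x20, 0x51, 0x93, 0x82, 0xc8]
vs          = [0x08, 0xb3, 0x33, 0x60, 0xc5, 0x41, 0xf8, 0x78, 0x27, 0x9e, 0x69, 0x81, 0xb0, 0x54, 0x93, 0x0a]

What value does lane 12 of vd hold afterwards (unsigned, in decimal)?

vd[12] = 225

VLMAX = (256 × 1) / 16 = 16 lanes
AVL=16 ≤ VLMAX=16, so vl = 16
  i=0: mask-off/ones → 65535
  i=1: mask-off/ones → 65535
  i=2: xor(0x9e,0x33) → 173
  i=3: xor(0xc5,0x60) → 165
  i=4: mask-off/ones → 65535
  i=5: mask-off/ones → 65535
  i=6: xor(0x60,0xf8) → 152
  i=7: mask-off/ones → 65535
  i=8: mask-off/ones → 65535
  i=9: mask-off/ones → 65535
  i=10: xor(0x23,0x69) → 74
  i=11: mask-off/ones → 65535
  i=12: xor(0x51,0xb0) → 225
  i=13: mask-off/ones → 65535
  i=14: xor(0x82,0x93) → 17
  i=15: mask-off/ones → 65535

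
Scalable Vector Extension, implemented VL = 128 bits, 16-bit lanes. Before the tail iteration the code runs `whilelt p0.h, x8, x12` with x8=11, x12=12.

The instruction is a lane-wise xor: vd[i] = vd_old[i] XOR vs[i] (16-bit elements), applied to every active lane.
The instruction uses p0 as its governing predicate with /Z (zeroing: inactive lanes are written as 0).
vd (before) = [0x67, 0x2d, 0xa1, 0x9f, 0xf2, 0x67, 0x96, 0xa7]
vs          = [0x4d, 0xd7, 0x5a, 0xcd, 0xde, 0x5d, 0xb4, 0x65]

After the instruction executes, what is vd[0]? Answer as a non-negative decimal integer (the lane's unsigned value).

vd[0] = 42

128-bit reg / 16-bit elem → 8 lanes
whilelt: lane j active iff 11+j < 12 → j < 1 → 1 active
[0] xor(0x67,0x4d) = 0x2a
[1] tail/zero = 0x00
[2] tail/zero = 0x00
[3] tail/zero = 0x00
[4] tail/zero = 0x00
[5] tail/zero = 0x00
[6] tail/zero = 0x00
[7] tail/zero = 0x00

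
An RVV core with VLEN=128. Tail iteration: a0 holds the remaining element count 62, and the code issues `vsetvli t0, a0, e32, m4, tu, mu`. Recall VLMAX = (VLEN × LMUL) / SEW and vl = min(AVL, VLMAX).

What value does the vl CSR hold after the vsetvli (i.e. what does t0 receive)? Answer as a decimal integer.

vl = 16

lanes per group: 128·4/32 = 16
vl = min(AVL, VLMAX) = min(62, 16) = 16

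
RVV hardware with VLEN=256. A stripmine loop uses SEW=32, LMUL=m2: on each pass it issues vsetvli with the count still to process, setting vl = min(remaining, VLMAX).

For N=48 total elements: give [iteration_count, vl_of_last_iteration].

lanes per group: 256·2/32 = 16
N=48: ⌈48/16⌉ = 3 iters; last vl = 48 − 2×16 = 16

[iterations, last_vl] = [3, 16]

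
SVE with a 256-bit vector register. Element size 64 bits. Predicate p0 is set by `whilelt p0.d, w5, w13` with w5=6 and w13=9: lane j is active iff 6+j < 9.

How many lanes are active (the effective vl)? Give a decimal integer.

256-bit reg / 64-bit elem → 4 lanes
active while 6+j < 9, i.e. j ∈ [0,3) capped at 4 ⇒ 3

vl = 3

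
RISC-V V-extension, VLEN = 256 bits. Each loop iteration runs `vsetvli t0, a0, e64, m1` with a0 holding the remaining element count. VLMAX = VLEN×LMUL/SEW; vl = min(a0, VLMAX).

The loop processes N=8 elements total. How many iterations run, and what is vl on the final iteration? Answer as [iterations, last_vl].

[iterations, last_vl] = [2, 4]

lanes per group: 256·1/64 = 4
iterations = ceil(8/4) = 2; final-pass vl = 4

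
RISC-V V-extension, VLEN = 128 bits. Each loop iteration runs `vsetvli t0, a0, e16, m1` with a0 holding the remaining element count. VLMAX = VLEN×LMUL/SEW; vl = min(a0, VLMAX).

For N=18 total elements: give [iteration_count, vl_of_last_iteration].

[iterations, last_vl] = [3, 2]

lanes per group: 128·1/16 = 8
N=18: ⌈18/8⌉ = 3 iters; last vl = 18 − 2×8 = 2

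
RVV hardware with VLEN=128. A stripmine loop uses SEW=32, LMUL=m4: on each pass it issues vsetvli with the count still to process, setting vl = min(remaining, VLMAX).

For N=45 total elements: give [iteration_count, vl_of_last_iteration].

VLMAX = (128 × 4) / 32 = 16 lanes
N=45: ⌈45/16⌉ = 3 iters; last vl = 45 − 2×16 = 13

[iterations, last_vl] = [3, 13]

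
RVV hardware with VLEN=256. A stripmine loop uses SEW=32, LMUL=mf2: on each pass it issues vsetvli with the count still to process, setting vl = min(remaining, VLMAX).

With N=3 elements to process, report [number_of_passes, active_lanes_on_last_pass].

[iterations, last_vl] = [1, 3]

lanes per group: 256·1/2/32 = 4
3 elements at 4/iter → 1 passes, remainder 3 on the last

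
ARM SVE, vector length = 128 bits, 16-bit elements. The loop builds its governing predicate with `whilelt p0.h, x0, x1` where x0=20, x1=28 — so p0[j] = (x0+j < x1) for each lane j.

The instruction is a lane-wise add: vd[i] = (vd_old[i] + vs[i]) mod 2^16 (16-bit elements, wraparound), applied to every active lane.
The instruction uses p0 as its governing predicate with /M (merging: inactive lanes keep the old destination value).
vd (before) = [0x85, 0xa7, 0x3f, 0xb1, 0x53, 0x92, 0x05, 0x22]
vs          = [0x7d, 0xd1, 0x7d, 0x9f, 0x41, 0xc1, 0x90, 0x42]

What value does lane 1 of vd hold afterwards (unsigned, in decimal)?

vd[1] = 376

128-bit reg / 16-bit elem → 8 lanes
p0[j] = (20+j < 28); true for j=0..7 → 8 lanes set
[0] add(0x85,0x7d) = 0x102
[1] add(0xa7,0xd1) = 0x178
[2] add(0x3f,0x7d) = 0xbc
[3] add(0xb1,0x9f) = 0x150
[4] add(0x53,0x41) = 0x94
[5] add(0x92,0xc1) = 0x153
[6] add(0x05,0x90) = 0x95
[7] add(0x22,0x42) = 0x64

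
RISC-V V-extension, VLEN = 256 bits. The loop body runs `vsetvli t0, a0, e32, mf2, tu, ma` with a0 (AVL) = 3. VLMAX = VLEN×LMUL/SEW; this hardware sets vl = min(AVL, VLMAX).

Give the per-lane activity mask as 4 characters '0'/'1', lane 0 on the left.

predicate = 1110

VLMAX = (256 × 1/2) / 32 = 4 lanes
vl ← min(3, 4) = 3
bits (lane 0 leftmost): 1110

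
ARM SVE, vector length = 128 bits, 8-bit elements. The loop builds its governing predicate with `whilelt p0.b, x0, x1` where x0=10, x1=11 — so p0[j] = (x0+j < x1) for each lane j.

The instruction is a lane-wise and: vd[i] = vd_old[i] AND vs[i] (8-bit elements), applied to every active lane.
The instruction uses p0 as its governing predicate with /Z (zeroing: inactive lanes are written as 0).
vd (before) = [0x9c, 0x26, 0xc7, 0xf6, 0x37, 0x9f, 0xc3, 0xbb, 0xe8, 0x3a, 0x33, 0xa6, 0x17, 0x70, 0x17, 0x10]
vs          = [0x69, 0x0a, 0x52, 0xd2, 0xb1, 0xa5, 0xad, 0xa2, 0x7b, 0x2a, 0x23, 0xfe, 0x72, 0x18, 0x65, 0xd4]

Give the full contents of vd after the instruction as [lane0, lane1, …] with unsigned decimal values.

vd = [8, 0, 0, 0, 0, 0, 0, 0, 0, 0, 0, 0, 0, 0, 0, 0]

register lanes = 128/8 = 16
active while 10+j < 11, i.e. j ∈ [0,1) capped at 16 ⇒ 1
lane  0: and(0x9c,0x69) ⇒ 0x08
lane  1: tail/zero ⇒ 0x00
lane  2: tail/zero ⇒ 0x00
lane  3: tail/zero ⇒ 0x00
lane  4: tail/zero ⇒ 0x00
lane  5: tail/zero ⇒ 0x00
lane  6: tail/zero ⇒ 0x00
lane  7: tail/zero ⇒ 0x00
lane  8: tail/zero ⇒ 0x00
lane  9: tail/zero ⇒ 0x00
lane 10: tail/zero ⇒ 0x00
lane 11: tail/zero ⇒ 0x00
lane 12: tail/zero ⇒ 0x00
lane 13: tail/zero ⇒ 0x00
lane 14: tail/zero ⇒ 0x00
lane 15: tail/zero ⇒ 0x00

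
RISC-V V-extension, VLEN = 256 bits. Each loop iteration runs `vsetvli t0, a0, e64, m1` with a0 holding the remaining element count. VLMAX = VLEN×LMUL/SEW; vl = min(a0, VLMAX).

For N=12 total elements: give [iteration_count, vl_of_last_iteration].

[iterations, last_vl] = [3, 4]

VLMAX = (256 × 1) / 64 = 4 lanes
iterations = ceil(12/4) = 3; final-pass vl = 4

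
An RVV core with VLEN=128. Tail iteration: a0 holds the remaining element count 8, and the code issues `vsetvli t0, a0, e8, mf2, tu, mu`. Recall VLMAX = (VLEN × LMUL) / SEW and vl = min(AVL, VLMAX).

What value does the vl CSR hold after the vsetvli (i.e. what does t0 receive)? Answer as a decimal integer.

lanes per group: 128·1/2/8 = 8
AVL=8 ≤ VLMAX=8, so vl = 8

vl = 8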